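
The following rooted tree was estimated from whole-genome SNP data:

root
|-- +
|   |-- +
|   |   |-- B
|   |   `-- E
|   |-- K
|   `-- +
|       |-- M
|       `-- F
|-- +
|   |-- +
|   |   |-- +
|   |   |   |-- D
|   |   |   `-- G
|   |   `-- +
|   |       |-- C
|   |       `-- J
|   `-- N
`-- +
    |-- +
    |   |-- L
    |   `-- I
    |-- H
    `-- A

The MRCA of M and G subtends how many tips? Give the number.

14

The MRCA of M and G is the root, so the clade is the entire tree.
That clade contains 14 terminal taxa: A, B, C, D, E, F, G, H, I, J, K, L, M, N.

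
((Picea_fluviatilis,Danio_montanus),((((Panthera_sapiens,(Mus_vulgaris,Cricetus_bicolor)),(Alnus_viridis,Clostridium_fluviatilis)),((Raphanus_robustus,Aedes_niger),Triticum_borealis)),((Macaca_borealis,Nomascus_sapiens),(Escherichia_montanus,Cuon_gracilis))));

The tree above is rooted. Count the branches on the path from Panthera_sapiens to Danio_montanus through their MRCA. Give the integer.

7

The MRCA of Panthera_sapiens and Danio_montanus is the root of the tree.
From Panthera_sapiens up to that node: 5 branches. From Danio_montanus up to the same node: 2 branches. Total: 5 + 2 = 7.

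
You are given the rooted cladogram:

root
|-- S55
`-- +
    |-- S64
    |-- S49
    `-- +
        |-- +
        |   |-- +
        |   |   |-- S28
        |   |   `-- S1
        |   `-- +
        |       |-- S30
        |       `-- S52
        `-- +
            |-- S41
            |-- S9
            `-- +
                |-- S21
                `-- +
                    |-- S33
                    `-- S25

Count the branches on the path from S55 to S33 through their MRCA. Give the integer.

The MRCA of S55 and S33 is the root of the tree.
From S55 up to that node: 1 branch. From S33 up to the same node: 6 branches. Total: 1 + 6 = 7.

7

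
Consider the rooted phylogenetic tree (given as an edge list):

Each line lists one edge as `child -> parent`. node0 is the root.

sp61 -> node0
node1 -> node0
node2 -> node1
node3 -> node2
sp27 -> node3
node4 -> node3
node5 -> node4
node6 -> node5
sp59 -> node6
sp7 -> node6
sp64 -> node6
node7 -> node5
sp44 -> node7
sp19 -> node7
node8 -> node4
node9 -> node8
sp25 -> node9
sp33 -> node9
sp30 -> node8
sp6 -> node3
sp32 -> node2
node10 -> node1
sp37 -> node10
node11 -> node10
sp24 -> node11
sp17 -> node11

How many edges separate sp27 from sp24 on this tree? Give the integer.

The MRCA of sp27 and sp24 is the node subtending (((sp27,(((sp59,sp7,sp64),(sp44,sp19)),((sp25,sp33),sp30)),sp6),sp32),(sp37,(sp24,sp17))).
From sp27 up to that node: 3 branches. From sp24 up to the same node: 3 branches. Total: 3 + 3 = 6.

6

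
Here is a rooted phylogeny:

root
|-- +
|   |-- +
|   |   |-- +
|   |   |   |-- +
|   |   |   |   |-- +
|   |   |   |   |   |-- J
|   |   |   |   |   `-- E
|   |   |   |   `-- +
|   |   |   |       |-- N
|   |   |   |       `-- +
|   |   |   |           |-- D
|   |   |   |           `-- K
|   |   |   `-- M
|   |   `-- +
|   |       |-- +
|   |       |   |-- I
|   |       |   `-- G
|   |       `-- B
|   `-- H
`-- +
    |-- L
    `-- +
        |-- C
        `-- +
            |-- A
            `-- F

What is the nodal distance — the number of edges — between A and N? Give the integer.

The MRCA of A and N is the root of the tree.
From A up to that node: 4 branches. From N up to the same node: 6 branches. Total: 4 + 6 = 10.

10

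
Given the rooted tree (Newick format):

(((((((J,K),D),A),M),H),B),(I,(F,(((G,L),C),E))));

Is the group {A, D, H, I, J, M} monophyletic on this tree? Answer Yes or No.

No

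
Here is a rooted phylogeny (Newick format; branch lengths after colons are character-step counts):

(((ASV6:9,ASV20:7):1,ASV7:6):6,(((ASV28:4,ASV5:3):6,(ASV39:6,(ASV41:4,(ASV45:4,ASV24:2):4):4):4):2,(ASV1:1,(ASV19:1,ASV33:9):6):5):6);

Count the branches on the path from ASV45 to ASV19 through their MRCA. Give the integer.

The MRCA of ASV45 and ASV19 is the node subtending (((ASV28,ASV5),(ASV39,(ASV41,(ASV45,ASV24)))),(ASV1,(ASV19,ASV33))).
From ASV45 up to that node: 5 branches. From ASV19 up to the same node: 3 branches. Total: 5 + 3 = 8.

8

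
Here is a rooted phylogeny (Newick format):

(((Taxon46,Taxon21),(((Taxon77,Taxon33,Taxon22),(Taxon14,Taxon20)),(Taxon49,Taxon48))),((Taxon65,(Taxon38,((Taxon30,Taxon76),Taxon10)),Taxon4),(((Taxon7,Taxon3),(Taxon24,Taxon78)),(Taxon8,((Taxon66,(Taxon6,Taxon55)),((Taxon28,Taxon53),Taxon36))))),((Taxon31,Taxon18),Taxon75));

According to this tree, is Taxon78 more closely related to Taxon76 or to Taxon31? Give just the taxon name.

The MRCA of Taxon78 and Taxon76 subtends ((Taxon65,(Taxon38,((Taxon30,Taxon76),Taxon10)),Taxon4),(((Taxon7,Taxon3),(Taxon24,Taxon78)),(Taxon8,((Taxon66,(Taxon6,Taxon55)),((Taxon28,Taxon53),Taxon36))))) (17 taxa).
The MRCA of Taxon78 and Taxon31 is the root, subtending the entire tree (29 taxa).
The first is nested inside the second, so Taxon78 shares a more recent common ancestor with Taxon76.

Taxon76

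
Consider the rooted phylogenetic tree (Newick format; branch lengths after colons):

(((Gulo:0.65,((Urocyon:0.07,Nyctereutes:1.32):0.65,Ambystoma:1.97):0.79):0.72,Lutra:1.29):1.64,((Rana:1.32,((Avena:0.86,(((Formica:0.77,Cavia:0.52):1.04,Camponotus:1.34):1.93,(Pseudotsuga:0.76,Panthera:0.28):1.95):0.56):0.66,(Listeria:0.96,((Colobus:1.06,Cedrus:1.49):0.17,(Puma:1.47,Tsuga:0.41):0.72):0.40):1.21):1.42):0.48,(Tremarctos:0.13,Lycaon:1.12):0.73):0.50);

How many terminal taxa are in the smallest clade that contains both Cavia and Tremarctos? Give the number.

14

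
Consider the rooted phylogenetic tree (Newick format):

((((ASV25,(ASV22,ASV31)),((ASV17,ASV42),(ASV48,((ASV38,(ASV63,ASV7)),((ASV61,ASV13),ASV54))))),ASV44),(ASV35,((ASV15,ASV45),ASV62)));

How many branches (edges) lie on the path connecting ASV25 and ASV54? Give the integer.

The MRCA of ASV25 and ASV54 is the node subtending ((ASV25,(ASV22,ASV31)),((ASV17,ASV42),(ASV48,((ASV38,(ASV63,ASV7)),((ASV61,ASV13),ASV54))))).
From ASV25 up to that node: 2 branches. From ASV54 up to the same node: 5 branches. Total: 2 + 5 = 7.

7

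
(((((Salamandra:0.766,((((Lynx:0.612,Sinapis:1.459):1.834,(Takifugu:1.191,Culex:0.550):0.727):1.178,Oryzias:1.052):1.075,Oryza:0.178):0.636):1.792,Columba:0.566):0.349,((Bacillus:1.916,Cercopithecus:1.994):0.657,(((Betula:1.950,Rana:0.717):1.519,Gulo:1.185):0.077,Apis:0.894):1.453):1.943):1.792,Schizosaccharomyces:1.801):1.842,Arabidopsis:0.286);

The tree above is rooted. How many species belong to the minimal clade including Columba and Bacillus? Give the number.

The MRCA of Columba and Bacillus is the node subtending (((Salamandra,((((Lynx,Sinapis),(Takifugu,Culex)),Oryzias),Oryza)),Columba),((Bacillus,Cercopithecus),(((Betula,Rana),Gulo),Apis))).
That clade contains 14 terminal taxa: Apis, Bacillus, Betula, Cercopithecus, Columba, Culex, Gulo, Lynx, Oryza, Oryzias, Rana, Salamandra, Sinapis, Takifugu.

14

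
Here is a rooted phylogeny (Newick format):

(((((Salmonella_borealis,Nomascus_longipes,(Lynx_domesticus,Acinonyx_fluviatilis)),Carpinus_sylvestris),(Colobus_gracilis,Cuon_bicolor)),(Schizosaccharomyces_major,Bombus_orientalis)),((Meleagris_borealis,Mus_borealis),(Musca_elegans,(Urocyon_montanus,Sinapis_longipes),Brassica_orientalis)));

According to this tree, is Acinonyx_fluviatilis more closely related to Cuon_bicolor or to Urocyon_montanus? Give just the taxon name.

Cuon_bicolor

The MRCA of Acinonyx_fluviatilis and Cuon_bicolor subtends (((Salmonella_borealis,Nomascus_longipes,(Lynx_domesticus,Acinonyx_fluviatilis)),Carpinus_sylvestris),(Colobus_gracilis,Cuon_bicolor)) (7 taxa).
The MRCA of Acinonyx_fluviatilis and Urocyon_montanus is the root, subtending the entire tree (15 taxa).
The first is nested inside the second, so Acinonyx_fluviatilis shares a more recent common ancestor with Cuon_bicolor.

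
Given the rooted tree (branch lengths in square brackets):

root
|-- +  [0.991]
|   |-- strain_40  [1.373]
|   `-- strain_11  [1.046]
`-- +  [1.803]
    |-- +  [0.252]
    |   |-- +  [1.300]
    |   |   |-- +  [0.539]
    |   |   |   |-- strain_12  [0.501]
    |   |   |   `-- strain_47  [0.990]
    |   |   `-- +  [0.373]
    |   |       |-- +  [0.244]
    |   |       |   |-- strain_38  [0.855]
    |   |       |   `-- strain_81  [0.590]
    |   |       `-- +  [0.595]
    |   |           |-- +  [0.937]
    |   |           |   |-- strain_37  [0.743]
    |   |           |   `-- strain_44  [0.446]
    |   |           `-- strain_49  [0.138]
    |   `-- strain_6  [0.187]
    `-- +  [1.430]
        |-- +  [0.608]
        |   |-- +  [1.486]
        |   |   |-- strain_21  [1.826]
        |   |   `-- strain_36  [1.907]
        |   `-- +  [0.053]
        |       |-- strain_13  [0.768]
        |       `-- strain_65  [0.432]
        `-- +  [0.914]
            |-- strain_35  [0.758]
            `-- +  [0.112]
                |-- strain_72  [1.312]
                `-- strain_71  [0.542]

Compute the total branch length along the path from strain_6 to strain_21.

5.789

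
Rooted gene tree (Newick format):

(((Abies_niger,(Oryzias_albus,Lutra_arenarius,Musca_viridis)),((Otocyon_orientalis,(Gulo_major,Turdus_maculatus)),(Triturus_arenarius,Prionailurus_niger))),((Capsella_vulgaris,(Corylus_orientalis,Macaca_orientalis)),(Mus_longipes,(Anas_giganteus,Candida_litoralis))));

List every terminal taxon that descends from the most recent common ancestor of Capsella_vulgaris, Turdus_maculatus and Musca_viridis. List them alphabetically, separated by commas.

Tracing Capsella_vulgaris: it sits inside (Capsella_vulgaris,(Corylus_orientalis,Macaca_orientalis)).
Tracing Turdus_maculatus: it sits inside (Gulo_major,Turdus_maculatus).
Tracing Musca_viridis: it sits inside (Oryzias_albus,Lutra_arenarius,Musca_viridis).
The smallest clade enclosing all 3 is the whole tree (their MRCA is the root), so the answer is all 15 tips in alphabetical order.

Abies_niger, Anas_giganteus, Candida_litoralis, Capsella_vulgaris, Corylus_orientalis, Gulo_major, Lutra_arenarius, Macaca_orientalis, Mus_longipes, Musca_viridis, Oryzias_albus, Otocyon_orientalis, Prionailurus_niger, Triturus_arenarius, Turdus_maculatus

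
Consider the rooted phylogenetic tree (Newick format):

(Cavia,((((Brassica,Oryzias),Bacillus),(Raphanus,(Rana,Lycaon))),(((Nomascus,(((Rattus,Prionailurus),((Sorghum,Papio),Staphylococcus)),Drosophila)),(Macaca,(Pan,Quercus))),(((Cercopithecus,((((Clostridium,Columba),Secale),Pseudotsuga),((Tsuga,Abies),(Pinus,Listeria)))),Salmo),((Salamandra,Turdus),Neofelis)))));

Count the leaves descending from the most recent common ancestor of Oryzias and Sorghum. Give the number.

29

The MRCA of Oryzias and Sorghum is the node subtending ((((Brassica,Oryzias),Bacillus),(Raphanus,(Rana,Lycaon))),(((Nomascus,(((Rattus,Prionailurus),((Sorghum,Papio),Staphylococcus)),Drosophila)),(Macaca,(Pan,Quercus))),(((Cercopithecus,((((Clostridium,Columba),Secale),Pseudotsuga),((Tsuga,Abies),(Pinus,Listeria)))),Salmo),((Salamandra,Turdus),Neofelis)))).
That clade contains 29 terminal taxa: Abies, Bacillus, Brassica, Cercopithecus, Clostridium, Columba, Drosophila, Listeria, Lycaon, Macaca, Neofelis, Nomascus, Oryzias, Pan, Papio, Pinus, Prionailurus, Pseudotsuga, Quercus, Rana, Raphanus, Rattus, Salamandra, Salmo, Secale, Sorghum, Staphylococcus, Tsuga, Turdus.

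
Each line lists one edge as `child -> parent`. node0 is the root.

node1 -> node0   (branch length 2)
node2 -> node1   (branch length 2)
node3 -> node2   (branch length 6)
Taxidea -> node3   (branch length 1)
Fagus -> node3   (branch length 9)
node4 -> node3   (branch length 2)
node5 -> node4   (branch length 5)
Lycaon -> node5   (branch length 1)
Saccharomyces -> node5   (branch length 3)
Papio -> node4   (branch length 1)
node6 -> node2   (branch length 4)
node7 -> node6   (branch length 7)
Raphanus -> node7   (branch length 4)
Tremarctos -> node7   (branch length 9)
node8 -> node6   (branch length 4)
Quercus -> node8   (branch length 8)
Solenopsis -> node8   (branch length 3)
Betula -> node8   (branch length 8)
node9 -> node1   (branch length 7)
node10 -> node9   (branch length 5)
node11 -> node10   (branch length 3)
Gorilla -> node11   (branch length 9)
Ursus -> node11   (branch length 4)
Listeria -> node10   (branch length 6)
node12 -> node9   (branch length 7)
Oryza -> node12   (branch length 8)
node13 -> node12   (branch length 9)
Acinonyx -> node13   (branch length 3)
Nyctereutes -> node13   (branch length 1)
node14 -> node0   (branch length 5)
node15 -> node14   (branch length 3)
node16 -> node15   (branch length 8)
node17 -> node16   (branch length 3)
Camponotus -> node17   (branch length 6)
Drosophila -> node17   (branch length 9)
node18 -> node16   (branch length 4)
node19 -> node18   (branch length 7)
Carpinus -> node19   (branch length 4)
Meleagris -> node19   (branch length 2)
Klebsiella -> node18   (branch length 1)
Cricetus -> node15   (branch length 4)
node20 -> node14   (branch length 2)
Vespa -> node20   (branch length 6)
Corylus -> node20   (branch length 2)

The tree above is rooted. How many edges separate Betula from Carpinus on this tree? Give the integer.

11

The MRCA of Betula and Carpinus is the root of the tree.
From Betula up to that node: 5 branches. From Carpinus up to the same node: 6 branches. Total: 5 + 6 = 11.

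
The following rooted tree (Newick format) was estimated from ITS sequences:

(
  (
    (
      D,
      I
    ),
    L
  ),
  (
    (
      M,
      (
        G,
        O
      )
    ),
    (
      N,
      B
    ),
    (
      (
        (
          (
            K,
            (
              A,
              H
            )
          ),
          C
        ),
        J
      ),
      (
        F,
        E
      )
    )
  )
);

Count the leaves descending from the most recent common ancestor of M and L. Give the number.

15

The MRCA of M and L is the root, so the clade is the entire tree.
That clade contains 15 terminal taxa: A, B, C, D, E, F, G, H, I, J, K, L, M, N, O.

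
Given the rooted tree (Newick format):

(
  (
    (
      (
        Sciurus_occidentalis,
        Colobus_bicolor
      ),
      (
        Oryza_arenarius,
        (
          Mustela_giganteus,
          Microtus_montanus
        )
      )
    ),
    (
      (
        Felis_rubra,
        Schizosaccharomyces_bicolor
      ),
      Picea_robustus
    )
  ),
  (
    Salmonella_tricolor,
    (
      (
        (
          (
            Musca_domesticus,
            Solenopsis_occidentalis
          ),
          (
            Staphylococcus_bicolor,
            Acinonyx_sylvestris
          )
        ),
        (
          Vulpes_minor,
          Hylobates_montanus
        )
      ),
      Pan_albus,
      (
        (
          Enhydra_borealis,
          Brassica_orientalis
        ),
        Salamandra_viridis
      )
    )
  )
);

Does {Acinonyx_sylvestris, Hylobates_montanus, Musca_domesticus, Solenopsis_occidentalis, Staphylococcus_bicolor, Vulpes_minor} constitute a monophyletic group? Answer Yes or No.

The most recent common ancestor of these taxa subtends (((Musca_domesticus,Solenopsis_occidentalis),(Staphylococcus_bicolor,Acinonyx_sylvestris)),(Vulpes_minor,Hylobates_montanus)).
That clade has exactly 6 tips — every listed taxon and nothing else — so the group is monophyletic.

Yes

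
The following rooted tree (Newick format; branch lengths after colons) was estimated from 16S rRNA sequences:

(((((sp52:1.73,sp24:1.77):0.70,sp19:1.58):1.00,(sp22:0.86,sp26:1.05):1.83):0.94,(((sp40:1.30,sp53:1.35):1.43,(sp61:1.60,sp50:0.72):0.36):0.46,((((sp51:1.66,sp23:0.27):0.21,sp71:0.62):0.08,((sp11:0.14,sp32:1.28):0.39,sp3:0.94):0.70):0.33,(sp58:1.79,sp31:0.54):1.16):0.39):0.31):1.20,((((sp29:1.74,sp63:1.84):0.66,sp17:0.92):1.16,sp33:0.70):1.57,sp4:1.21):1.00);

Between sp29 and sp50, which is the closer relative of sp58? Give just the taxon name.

sp50

The MRCA of sp58 and sp50 subtends (((sp40,sp53),(sp61,sp50)),((((sp51,sp23),sp71),((sp11,sp32),sp3)),(sp58,sp31))) (12 taxa).
The MRCA of sp58 and sp29 is the root, subtending the entire tree (22 taxa).
The first is nested inside the second, so sp58 shares a more recent common ancestor with sp50.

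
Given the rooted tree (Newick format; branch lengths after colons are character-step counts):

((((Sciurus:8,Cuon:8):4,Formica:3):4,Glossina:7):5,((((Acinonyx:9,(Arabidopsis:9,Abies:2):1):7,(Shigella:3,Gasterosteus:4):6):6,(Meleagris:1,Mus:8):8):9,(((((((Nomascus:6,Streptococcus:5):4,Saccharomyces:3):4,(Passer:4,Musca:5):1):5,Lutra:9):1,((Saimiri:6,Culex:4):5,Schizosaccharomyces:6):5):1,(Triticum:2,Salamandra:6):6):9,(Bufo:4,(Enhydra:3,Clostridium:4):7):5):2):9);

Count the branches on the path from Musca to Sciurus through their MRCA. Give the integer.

12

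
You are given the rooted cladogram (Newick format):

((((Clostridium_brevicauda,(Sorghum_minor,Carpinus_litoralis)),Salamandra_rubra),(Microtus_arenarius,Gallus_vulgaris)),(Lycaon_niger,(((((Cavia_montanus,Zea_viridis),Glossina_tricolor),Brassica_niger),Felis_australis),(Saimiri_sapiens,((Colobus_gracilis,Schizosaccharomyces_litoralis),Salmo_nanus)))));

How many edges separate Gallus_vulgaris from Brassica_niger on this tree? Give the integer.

The MRCA of Gallus_vulgaris and Brassica_niger is the root of the tree.
From Gallus_vulgaris up to that node: 3 branches. From Brassica_niger up to the same node: 5 branches. Total: 3 + 5 = 8.

8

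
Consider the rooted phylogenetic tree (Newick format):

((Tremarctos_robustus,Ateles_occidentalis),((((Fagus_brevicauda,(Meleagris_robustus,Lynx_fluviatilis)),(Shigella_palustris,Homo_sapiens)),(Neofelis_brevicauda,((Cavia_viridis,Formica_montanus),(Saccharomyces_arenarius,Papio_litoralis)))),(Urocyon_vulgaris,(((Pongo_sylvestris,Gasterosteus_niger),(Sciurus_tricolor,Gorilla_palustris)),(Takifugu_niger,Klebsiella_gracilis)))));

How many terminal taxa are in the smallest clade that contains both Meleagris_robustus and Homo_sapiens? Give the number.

5

The MRCA of Meleagris_robustus and Homo_sapiens is the node subtending ((Fagus_brevicauda,(Meleagris_robustus,Lynx_fluviatilis)),(Shigella_palustris,Homo_sapiens)).
That clade contains 5 terminal taxa: Fagus_brevicauda, Homo_sapiens, Lynx_fluviatilis, Meleagris_robustus, Shigella_palustris.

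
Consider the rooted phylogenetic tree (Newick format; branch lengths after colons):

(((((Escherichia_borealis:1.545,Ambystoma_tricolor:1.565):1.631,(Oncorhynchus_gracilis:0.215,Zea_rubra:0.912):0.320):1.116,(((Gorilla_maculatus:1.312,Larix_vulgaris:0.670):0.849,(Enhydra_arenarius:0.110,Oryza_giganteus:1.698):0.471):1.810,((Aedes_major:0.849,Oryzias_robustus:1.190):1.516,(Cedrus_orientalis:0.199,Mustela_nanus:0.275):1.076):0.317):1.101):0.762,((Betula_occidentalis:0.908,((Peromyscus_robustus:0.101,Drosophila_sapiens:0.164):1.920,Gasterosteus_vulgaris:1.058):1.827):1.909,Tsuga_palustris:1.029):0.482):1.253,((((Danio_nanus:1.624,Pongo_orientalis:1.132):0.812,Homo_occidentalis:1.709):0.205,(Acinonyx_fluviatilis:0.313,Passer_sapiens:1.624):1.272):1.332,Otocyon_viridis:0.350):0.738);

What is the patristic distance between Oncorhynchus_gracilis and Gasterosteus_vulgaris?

7.689

The path runs Oncorhynchus_gracilis → … → MRCA → … → Gasterosteus_vulgaris; the MRCA is the node subtending ((((Escherichia_borealis,Ambystoma_tricolor),(Oncorhynchus_gracilis,Zea_rubra)),(((Gorilla_maculatus,Larix_vulgaris),(Enhydra_arenarius,Oryza_giganteus)),((Aedes_major,Oryzias_robustus),(Cedrus_orientalis,Mustela_nanus)))),((Betula_occidentalis,((Peromyscus_robustus,Drosophila_sapiens),Gasterosteus_vulgaris)),Tsuga_palustris)).
Branch lengths along that path: 0.215 + 0.320 + 1.116 + 0.762 + 0.482 + 1.909 + 1.827 + 1.058 = 7.689.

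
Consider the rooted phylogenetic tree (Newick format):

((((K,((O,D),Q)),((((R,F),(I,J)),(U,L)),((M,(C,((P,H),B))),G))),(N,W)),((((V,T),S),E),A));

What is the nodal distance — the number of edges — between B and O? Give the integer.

The MRCA of B and O is the node subtending ((K,((O,D),Q)),((((R,F),(I,J)),(U,L)),((M,(C,((P,H),B))),G))).
From B up to that node: 6 branches. From O up to the same node: 4 branches. Total: 6 + 4 = 10.

10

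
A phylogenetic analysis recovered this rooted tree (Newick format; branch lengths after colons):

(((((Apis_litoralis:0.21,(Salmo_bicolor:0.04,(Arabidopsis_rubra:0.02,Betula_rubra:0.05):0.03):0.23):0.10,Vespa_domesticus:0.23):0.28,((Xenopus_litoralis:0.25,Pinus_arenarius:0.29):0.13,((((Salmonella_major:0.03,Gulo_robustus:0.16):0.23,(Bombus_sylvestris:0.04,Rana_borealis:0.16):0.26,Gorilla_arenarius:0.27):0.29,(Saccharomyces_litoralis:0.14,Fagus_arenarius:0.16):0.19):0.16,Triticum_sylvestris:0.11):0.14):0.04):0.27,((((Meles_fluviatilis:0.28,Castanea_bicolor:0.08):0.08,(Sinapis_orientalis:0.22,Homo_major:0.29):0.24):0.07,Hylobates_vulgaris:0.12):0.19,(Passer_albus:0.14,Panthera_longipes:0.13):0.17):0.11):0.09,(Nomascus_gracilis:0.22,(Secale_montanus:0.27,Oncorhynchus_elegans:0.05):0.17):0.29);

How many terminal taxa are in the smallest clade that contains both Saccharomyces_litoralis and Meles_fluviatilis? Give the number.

22

The MRCA of Saccharomyces_litoralis and Meles_fluviatilis is the node subtending ((((Apis_litoralis,(Salmo_bicolor,(Arabidopsis_rubra,Betula_rubra))),Vespa_domesticus),((Xenopus_litoralis,Pinus_arenarius),((((Salmonella_major,Gulo_robustus),(Bombus_sylvestris,Rana_borealis),Gorilla_arenarius),(Saccharomyces_litoralis,Fagus_arenarius)),Triticum_sylvestris))),((((Meles_fluviatilis,Castanea_bicolor),(Sinapis_orientalis,Homo_major)),Hylobates_vulgaris),(Passer_albus,Panthera_longipes))).
That clade contains 22 terminal taxa: Apis_litoralis, Arabidopsis_rubra, Betula_rubra, Bombus_sylvestris, Castanea_bicolor, Fagus_arenarius, Gorilla_arenarius, Gulo_robustus, Homo_major, Hylobates_vulgaris, Meles_fluviatilis, Panthera_longipes, Passer_albus, Pinus_arenarius, Rana_borealis, Saccharomyces_litoralis, Salmo_bicolor, Salmonella_major, Sinapis_orientalis, Triticum_sylvestris, Vespa_domesticus, Xenopus_litoralis.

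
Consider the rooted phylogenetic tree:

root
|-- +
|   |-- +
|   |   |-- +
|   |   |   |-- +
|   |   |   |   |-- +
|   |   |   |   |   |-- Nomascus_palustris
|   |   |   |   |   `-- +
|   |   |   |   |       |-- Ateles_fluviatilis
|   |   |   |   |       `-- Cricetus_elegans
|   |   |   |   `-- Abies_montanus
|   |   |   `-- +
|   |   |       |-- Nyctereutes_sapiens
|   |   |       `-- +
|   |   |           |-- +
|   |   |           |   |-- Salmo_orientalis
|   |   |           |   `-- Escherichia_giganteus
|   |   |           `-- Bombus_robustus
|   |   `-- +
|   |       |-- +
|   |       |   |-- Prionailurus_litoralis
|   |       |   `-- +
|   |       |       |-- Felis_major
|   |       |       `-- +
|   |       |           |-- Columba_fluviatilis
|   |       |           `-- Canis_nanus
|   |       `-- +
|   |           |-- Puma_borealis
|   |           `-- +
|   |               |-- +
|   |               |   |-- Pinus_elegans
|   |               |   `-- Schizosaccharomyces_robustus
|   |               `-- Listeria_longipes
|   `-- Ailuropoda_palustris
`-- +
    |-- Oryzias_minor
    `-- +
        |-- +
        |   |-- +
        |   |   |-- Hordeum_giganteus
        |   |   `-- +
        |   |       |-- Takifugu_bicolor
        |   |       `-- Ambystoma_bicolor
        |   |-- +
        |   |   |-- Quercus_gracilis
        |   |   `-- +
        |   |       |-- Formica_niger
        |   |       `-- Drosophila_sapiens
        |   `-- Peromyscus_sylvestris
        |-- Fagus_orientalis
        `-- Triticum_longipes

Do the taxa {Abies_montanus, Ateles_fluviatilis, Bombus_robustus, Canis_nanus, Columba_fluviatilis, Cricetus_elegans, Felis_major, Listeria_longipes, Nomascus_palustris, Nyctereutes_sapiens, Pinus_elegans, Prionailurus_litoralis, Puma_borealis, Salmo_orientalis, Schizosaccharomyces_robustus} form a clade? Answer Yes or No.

The MRCA of the listed taxa subtends ((((Nomascus_palustris,(Ateles_fluviatilis,Cricetus_elegans)),Abies_montanus),(Nyctereutes_sapiens,((Salmo_orientalis,Escherichia_giganteus),Bombus_robustus))),((Prionailurus_litoralis,(Felis_major,(Columba_fluviatilis,Canis_nanus))),(Puma_borealis,((Pinus_elegans,Schizosaccharomyces_robustus),Listeria_longipes)))).
That clade also contains Escherichia_giganteus, which is not in the proposed group, so the group is not monophyletic.

No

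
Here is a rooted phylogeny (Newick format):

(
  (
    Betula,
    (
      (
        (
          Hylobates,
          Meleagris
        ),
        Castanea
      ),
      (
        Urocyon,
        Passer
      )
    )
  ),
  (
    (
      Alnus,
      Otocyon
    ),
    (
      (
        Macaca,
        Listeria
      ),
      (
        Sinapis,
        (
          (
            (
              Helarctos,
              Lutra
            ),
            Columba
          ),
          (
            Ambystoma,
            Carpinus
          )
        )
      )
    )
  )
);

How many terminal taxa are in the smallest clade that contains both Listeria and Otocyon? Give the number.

10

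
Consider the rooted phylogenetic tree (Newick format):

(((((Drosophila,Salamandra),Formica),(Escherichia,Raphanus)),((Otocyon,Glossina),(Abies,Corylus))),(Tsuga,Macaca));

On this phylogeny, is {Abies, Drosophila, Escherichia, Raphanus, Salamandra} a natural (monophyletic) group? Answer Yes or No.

No

The MRCA of the listed taxa subtends ((((Drosophila,Salamandra),Formica),(Escherichia,Raphanus)),((Otocyon,Glossina),(Abies,Corylus))).
That clade also contains Corylus, Formica, Glossina, Otocyon, which are not in the proposed group, so the group is not monophyletic.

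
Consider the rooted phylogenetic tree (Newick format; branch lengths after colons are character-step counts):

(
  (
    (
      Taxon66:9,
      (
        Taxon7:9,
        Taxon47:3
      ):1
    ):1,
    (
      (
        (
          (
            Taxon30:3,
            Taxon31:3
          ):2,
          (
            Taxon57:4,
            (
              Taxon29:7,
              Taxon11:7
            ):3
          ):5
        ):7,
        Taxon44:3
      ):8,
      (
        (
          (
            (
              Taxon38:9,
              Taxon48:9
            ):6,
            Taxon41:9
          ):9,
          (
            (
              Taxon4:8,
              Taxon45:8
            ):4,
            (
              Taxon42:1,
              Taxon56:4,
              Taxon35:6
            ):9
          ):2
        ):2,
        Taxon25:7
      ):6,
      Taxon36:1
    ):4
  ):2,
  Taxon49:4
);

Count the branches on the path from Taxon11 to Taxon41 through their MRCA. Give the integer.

9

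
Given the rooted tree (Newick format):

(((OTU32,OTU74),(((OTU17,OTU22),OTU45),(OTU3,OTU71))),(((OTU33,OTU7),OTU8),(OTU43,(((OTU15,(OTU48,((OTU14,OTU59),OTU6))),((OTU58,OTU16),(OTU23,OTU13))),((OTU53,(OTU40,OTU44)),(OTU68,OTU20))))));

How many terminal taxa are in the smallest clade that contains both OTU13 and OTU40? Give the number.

The MRCA of OTU13 and OTU40 is the node subtending (((OTU15,(OTU48,((OTU14,OTU59),OTU6))),((OTU58,OTU16),(OTU23,OTU13))),((OTU53,(OTU40,OTU44)),(OTU68,OTU20))).
That clade contains 14 terminal taxa: OTU13, OTU14, OTU15, OTU16, OTU20, OTU23, OTU40, OTU44, OTU48, OTU53, OTU58, OTU59, OTU6, OTU68.

14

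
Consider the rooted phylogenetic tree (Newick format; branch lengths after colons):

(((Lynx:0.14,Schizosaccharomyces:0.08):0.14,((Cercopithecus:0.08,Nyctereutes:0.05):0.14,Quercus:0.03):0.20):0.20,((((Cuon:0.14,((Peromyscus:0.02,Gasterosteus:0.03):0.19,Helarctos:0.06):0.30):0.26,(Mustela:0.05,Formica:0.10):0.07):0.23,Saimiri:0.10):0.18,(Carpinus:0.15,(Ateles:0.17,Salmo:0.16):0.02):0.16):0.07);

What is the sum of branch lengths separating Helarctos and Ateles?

1.38

The path runs Helarctos → … → MRCA → … → Ateles; the MRCA is the node subtending ((((Cuon,((Peromyscus,Gasterosteus),Helarctos)),(Mustela,Formica)),Saimiri),(Carpinus,(Ateles,Salmo))).
Branch lengths along that path: 0.06 + 0.30 + 0.26 + 0.23 + 0.18 + 0.16 + 0.02 + 0.17 = 1.38.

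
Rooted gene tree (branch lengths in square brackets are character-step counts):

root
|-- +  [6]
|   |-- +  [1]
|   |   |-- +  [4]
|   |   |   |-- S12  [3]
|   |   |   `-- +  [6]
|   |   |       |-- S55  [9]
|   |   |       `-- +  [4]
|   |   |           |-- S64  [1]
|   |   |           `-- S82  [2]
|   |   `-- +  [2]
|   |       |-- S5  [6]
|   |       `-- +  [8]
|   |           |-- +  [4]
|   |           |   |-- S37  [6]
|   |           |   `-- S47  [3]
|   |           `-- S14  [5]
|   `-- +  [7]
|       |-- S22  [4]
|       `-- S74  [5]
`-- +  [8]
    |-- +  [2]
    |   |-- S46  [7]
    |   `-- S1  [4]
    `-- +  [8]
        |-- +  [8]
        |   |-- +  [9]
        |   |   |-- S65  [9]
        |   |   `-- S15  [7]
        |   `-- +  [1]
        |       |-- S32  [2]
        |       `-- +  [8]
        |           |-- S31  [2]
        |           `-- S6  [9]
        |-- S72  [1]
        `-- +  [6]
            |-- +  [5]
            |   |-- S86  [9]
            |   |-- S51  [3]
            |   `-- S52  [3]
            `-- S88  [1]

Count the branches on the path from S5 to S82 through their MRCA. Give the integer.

The MRCA of S5 and S82 is the node subtending ((S12,(S55,(S64,S82))),(S5,((S37,S47),S14))).
From S5 up to that node: 2 branches. From S82 up to the same node: 4 branches. Total: 2 + 4 = 6.

6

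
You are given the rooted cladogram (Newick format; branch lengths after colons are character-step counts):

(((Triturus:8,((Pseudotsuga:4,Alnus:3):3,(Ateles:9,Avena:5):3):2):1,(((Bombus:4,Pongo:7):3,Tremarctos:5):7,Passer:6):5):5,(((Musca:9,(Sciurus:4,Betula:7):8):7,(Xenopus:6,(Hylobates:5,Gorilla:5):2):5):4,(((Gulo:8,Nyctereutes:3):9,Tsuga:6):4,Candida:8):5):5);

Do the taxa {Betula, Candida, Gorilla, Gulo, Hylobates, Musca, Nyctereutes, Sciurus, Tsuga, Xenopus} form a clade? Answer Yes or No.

Yes

The most recent common ancestor of these taxa subtends (((Musca,(Sciurus,Betula)),(Xenopus,(Hylobates,Gorilla))),(((Gulo,Nyctereutes),Tsuga),Candida)).
That clade has exactly 10 tips — every listed taxon and nothing else — so the group is monophyletic.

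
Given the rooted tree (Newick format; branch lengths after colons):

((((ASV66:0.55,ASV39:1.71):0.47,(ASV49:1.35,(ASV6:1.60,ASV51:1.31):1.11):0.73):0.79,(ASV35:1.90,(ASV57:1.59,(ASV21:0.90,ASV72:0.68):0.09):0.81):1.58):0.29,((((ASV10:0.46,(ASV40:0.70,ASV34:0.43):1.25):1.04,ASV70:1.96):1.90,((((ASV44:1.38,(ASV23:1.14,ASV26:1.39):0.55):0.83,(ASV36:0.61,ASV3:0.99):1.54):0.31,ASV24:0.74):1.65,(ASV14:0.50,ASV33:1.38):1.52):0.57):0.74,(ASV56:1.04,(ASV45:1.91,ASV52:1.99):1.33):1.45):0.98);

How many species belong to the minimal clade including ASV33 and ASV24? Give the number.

8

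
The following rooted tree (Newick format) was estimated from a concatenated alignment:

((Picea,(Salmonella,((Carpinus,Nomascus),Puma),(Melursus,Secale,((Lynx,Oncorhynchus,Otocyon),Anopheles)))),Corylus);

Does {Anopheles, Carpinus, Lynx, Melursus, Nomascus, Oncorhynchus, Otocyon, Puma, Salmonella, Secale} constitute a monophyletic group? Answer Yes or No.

Yes

The most recent common ancestor of these taxa subtends (Salmonella,((Carpinus,Nomascus),Puma),(Melursus,Secale,((Lynx,Oncorhynchus,Otocyon),Anopheles))).
That clade has exactly 10 tips — every listed taxon and nothing else — so the group is monophyletic.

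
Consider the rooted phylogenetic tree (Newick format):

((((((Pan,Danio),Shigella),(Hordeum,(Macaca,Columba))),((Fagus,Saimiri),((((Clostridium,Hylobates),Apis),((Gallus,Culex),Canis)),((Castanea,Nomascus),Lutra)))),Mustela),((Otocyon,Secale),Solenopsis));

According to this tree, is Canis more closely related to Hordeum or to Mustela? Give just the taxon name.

The MRCA of Canis and Hordeum subtends ((((Pan,Danio),Shigella),(Hordeum,(Macaca,Columba))),((Fagus,Saimiri),((((Clostridium,Hylobates),Apis),((Gallus,Culex),Canis)),((Castanea,Nomascus),Lutra)))) (17 taxa).
The MRCA of Canis and Mustela subtends (((((Pan,Danio),Shigella),(Hordeum,(Macaca,Columba))),((Fagus,Saimiri),((((Clostridium,Hylobates),Apis),((Gallus,Culex),Canis)),((Castanea,Nomascus),Lutra)))),Mustela) (18 taxa).
The first is nested inside the second, so Canis shares a more recent common ancestor with Hordeum.

Hordeum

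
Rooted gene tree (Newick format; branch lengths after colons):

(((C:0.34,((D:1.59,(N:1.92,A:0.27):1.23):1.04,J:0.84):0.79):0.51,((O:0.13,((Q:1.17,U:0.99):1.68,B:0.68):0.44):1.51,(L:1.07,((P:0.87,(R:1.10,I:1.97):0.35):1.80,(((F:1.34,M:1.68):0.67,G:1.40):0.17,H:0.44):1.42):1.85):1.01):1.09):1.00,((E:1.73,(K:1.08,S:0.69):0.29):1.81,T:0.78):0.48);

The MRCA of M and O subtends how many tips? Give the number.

The MRCA of M and O is the node subtending ((O,((Q,U),B)),(L,((P,(R,I)),(((F,M),G),H)))).
That clade contains 12 terminal taxa: B, F, G, H, I, L, M, O, P, Q, R, U.

12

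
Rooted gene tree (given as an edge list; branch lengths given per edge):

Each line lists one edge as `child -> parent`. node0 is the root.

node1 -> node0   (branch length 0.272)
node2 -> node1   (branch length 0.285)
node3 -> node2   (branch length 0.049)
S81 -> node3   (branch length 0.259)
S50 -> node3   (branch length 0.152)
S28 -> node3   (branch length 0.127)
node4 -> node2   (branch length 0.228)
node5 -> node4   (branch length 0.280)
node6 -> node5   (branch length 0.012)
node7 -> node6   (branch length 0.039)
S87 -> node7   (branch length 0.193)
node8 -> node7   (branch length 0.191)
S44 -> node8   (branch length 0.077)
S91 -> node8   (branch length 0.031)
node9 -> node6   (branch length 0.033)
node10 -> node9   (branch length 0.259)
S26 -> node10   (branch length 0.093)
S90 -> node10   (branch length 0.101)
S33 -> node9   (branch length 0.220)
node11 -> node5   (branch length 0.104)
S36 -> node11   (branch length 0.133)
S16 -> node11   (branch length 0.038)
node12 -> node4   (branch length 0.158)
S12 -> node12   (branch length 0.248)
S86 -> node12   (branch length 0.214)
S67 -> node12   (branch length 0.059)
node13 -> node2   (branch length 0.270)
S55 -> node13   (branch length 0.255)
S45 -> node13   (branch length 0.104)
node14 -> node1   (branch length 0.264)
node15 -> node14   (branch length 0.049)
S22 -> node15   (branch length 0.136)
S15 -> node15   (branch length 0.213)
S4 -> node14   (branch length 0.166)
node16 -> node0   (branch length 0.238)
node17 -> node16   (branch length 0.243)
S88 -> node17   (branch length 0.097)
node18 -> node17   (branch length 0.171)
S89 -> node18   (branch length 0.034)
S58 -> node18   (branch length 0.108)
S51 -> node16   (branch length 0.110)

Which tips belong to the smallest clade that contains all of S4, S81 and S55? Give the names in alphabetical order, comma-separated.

Tracing S4: it sits inside ((S22,S15),S4).
Tracing S81: it sits inside (S81,S50,S28).
Tracing S55: it sits inside (S55,S45).
The smallest clade enclosing all 3 is (((S81,S50,S28),((((S87,(S44,S91)),((S26,S90),S33)),(S36,S16)),(S12,S86,S67)),(S55,S45)),((S22,S15),S4)); the answer is its 19 terminal taxa in alphabetical order.

S12, S15, S16, S22, S26, S28, S33, S36, S4, S44, S45, S50, S55, S67, S81, S86, S87, S90, S91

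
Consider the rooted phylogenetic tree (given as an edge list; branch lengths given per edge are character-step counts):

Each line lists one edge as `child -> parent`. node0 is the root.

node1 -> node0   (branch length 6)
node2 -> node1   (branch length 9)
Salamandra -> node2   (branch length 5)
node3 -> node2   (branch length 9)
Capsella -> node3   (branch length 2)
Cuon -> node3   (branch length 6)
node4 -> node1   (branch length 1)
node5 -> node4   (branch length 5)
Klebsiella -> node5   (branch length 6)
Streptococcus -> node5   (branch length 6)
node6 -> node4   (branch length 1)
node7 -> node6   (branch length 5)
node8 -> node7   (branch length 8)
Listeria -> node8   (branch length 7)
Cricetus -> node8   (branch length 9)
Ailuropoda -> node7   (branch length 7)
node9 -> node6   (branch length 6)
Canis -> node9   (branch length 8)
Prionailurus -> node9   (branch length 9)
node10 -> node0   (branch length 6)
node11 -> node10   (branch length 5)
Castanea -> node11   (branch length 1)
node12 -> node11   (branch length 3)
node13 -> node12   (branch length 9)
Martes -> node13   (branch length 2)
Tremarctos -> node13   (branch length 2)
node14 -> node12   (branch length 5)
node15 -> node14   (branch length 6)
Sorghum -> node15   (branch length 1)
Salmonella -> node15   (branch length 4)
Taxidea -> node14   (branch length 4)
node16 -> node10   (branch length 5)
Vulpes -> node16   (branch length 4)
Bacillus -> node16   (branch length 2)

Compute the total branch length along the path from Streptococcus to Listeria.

The path runs Streptococcus → … → MRCA → … → Listeria; the MRCA is the node subtending ((Klebsiella,Streptococcus),(((Listeria,Cricetus),Ailuropoda),(Canis,Prionailurus))).
Branch lengths along that path: 6 + 5 + 1 + 5 + 8 + 7 = 32.

32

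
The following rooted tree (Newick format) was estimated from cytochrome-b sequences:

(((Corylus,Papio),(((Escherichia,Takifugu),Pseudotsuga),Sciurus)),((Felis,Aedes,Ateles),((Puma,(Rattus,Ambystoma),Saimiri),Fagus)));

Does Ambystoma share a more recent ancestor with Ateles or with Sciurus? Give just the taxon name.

The MRCA of Ambystoma and Ateles subtends ((Felis,Aedes,Ateles),((Puma,(Rattus,Ambystoma),Saimiri),Fagus)) (8 taxa).
The MRCA of Ambystoma and Sciurus is the root, subtending the entire tree (14 taxa).
The first is nested inside the second, so Ambystoma shares a more recent common ancestor with Ateles.

Ateles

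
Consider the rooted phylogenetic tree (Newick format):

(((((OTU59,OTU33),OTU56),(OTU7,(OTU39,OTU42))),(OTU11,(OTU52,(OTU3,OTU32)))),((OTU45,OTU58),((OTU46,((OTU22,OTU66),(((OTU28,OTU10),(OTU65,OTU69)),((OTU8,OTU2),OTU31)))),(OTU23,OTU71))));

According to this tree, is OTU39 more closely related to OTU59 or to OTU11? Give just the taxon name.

OTU59

The MRCA of OTU39 and OTU59 subtends (((OTU59,OTU33),OTU56),(OTU7,(OTU39,OTU42))) (6 taxa).
The MRCA of OTU39 and OTU11 subtends ((((OTU59,OTU33),OTU56),(OTU7,(OTU39,OTU42))),(OTU11,(OTU52,(OTU3,OTU32)))) (10 taxa).
The first is nested inside the second, so OTU39 shares a more recent common ancestor with OTU59.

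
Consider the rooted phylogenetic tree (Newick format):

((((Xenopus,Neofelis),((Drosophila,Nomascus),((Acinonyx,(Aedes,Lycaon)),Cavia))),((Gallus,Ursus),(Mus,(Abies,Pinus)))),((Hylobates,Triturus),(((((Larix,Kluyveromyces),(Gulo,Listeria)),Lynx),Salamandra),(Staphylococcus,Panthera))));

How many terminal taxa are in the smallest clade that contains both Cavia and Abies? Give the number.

The MRCA of Cavia and Abies is the node subtending (((Xenopus,Neofelis),((Drosophila,Nomascus),((Acinonyx,(Aedes,Lycaon)),Cavia))),((Gallus,Ursus),(Mus,(Abies,Pinus)))).
That clade contains 13 terminal taxa: Abies, Acinonyx, Aedes, Cavia, Drosophila, Gallus, Lycaon, Mus, Neofelis, Nomascus, Pinus, Ursus, Xenopus.

13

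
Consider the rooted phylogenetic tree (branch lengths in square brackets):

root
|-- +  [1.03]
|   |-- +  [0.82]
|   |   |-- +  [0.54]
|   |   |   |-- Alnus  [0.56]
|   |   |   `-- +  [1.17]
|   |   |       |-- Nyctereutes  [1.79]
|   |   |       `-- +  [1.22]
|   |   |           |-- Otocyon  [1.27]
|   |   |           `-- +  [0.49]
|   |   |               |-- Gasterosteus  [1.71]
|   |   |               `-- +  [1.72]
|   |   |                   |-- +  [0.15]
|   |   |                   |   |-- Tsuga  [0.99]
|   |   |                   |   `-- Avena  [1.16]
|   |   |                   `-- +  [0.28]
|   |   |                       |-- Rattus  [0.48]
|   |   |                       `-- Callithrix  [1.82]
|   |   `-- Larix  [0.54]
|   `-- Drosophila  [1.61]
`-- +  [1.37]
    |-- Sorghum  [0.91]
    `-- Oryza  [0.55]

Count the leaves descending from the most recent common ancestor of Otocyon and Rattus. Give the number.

The MRCA of Otocyon and Rattus is the node subtending (Otocyon,(Gasterosteus,((Tsuga,Avena),(Rattus,Callithrix)))).
That clade contains 6 terminal taxa: Avena, Callithrix, Gasterosteus, Otocyon, Rattus, Tsuga.

6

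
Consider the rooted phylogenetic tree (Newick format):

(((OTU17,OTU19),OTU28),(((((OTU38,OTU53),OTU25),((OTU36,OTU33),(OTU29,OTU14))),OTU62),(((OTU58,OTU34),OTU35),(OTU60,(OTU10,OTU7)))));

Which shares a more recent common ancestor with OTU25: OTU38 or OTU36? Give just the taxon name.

The MRCA of OTU25 and OTU38 subtends ((OTU38,OTU53),OTU25) (3 taxa).
The MRCA of OTU25 and OTU36 subtends (((OTU38,OTU53),OTU25),((OTU36,OTU33),(OTU29,OTU14))) (7 taxa).
The first is nested inside the second, so OTU25 shares a more recent common ancestor with OTU38.

OTU38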